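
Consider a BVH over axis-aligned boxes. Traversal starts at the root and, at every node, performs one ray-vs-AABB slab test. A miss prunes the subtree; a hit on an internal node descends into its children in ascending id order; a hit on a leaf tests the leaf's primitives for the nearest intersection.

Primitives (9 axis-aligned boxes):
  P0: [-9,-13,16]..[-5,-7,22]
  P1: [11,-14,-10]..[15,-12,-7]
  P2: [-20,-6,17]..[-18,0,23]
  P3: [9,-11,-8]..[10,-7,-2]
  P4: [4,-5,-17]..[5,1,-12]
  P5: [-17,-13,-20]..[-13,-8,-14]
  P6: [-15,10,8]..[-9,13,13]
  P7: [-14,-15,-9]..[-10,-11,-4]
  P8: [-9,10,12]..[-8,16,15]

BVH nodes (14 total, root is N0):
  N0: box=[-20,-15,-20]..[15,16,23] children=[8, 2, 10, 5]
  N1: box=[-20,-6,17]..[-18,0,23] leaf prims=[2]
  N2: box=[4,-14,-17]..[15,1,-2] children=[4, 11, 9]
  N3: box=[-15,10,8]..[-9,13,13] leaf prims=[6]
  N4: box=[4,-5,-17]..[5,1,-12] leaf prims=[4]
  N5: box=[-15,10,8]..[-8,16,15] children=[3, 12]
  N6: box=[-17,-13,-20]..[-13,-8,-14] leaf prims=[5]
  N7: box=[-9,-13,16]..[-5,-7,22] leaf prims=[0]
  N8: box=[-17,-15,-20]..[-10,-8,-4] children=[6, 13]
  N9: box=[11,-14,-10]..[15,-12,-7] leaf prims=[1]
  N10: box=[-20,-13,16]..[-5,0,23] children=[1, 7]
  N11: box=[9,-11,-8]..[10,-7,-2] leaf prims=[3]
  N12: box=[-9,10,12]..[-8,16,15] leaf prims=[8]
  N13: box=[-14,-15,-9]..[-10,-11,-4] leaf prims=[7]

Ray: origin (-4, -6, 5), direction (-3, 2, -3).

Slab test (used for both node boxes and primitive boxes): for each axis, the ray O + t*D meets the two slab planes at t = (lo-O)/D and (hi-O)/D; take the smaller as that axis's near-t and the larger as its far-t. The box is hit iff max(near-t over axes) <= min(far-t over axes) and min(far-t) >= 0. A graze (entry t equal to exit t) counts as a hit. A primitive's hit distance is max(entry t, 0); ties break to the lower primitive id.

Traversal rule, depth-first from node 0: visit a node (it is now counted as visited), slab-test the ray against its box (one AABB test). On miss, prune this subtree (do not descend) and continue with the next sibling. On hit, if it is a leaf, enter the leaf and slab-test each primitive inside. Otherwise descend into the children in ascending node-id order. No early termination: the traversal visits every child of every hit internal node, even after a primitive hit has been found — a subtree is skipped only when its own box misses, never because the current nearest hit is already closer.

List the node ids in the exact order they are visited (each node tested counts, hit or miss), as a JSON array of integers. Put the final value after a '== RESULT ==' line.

Traverse from the root:
N0 x:[-19/3,16/3] y:[-9/2,11] z:[-6,25/3] -> hit [-9/2,16/3], descend [2, 5, 8, 10]
  N2 x:[-19/3,-8/3] y:[-4,7/2] z:[7/3,22/3] -> miss, prune
  N5 x:[4/3,11/3] y:[8,11] z:[-10/3,-1] -> miss, prune
  N8 x:[2,13/3] y:[-9/2,-1] z:[3,25/3] -> miss, prune
  N10 x:[1/3,16/3] y:[-7/2,3] z:[-6,-11/3] -> miss, prune

Visited [0, 2, 5, 8, 10]. Tests: 5 box, 0 leaf. Nearest: miss.

== RESULT ==
[0, 2, 5, 8, 10]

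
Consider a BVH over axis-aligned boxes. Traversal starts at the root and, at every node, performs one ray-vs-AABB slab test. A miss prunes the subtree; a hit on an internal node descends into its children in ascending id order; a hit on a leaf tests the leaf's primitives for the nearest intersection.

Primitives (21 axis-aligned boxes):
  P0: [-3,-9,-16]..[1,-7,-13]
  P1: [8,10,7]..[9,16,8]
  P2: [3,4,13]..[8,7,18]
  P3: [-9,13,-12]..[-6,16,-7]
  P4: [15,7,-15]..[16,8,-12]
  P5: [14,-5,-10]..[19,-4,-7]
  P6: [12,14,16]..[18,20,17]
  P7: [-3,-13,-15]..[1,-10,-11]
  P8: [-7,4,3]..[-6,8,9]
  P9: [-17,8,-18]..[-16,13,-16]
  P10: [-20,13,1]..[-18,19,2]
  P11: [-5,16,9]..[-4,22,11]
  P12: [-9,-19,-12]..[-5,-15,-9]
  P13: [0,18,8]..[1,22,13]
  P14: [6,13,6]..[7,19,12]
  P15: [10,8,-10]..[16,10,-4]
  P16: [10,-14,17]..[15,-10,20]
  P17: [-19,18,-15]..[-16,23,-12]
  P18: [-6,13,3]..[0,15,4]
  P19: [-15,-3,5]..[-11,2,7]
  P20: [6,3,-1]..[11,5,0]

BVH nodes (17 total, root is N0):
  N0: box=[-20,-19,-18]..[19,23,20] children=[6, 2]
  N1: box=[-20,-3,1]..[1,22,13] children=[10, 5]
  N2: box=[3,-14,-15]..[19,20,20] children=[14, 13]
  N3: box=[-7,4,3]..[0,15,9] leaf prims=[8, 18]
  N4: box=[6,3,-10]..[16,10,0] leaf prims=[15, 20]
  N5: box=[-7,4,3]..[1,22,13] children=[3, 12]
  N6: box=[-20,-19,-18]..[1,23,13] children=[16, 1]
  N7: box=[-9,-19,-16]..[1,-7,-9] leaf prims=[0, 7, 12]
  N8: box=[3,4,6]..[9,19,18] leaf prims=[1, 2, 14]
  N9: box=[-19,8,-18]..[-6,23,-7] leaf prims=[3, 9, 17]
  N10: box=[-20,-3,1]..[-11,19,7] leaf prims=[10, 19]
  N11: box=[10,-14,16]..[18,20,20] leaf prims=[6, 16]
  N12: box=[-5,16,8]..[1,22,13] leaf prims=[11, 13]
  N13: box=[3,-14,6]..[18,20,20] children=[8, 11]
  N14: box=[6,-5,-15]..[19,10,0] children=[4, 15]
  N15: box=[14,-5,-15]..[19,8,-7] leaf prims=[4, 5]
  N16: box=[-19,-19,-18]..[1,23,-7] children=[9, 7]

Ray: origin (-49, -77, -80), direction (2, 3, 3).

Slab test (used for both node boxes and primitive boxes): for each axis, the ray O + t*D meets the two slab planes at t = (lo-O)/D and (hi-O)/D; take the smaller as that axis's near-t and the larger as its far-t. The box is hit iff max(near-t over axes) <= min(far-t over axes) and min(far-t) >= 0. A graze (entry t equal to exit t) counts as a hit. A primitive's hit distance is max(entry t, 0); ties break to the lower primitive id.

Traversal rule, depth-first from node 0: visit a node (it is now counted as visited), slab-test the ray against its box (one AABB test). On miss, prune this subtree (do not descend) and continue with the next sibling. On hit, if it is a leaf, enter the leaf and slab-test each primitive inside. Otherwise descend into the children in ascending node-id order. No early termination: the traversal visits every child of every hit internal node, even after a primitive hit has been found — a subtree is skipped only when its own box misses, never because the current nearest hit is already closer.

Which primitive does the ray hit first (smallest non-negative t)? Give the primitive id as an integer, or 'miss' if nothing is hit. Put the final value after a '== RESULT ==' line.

Traverse from the root:
N0 x:[29/2,34] y:[58/3,100/3] z:[62/3,100/3] -> hit [62/3,100/3], descend [2, 6]
  N2 x:[26,34] y:[21,97/3] z:[65/3,100/3] -> hit [26,97/3], descend [13, 14]
    N13 x:[26,67/2] y:[21,97/3] z:[86/3,100/3] -> hit [86/3,97/3], descend [8, 11]
      N8 x:[26,29] y:[27,32] z:[86/3,98/3] -> hit [86/3,29] leaf, test {P1@t=29, P2(miss), P14(miss)}
      N11 x:[59/2,67/2] y:[21,97/3] z:[32,100/3] -> hit [32,97/3] leaf, test {P6@t=32, P16(miss)}
    N14 x:[55/2,34] y:[24,29] z:[65/3,80/3] -> miss, prune
  N6 x:[29/2,25] y:[58/3,100/3] z:[62/3,31] -> hit [62/3,25], descend [1, 16]
    N1 x:[29/2,25] y:[74/3,33] z:[27,31] -> miss, prune
    N16 x:[15,25] y:[58/3,100/3] z:[62/3,73/3] -> hit [62/3,73/3], descend [7, 9]
      N7 x:[20,25] y:[58/3,70/3] z:[64/3,71/3] -> hit [64/3,70/3] leaf, test {P0(miss), P7(miss), P12(miss)}
      N9 x:[15,43/2] y:[85/3,100/3] z:[62/3,73/3] -> miss, prune

order=[0, 2, 13, 8, 11, 14, 6, 1, 16, 7, 9]  |boxes|=11  |leaves|=3  hit=P1

== RESULT ==
1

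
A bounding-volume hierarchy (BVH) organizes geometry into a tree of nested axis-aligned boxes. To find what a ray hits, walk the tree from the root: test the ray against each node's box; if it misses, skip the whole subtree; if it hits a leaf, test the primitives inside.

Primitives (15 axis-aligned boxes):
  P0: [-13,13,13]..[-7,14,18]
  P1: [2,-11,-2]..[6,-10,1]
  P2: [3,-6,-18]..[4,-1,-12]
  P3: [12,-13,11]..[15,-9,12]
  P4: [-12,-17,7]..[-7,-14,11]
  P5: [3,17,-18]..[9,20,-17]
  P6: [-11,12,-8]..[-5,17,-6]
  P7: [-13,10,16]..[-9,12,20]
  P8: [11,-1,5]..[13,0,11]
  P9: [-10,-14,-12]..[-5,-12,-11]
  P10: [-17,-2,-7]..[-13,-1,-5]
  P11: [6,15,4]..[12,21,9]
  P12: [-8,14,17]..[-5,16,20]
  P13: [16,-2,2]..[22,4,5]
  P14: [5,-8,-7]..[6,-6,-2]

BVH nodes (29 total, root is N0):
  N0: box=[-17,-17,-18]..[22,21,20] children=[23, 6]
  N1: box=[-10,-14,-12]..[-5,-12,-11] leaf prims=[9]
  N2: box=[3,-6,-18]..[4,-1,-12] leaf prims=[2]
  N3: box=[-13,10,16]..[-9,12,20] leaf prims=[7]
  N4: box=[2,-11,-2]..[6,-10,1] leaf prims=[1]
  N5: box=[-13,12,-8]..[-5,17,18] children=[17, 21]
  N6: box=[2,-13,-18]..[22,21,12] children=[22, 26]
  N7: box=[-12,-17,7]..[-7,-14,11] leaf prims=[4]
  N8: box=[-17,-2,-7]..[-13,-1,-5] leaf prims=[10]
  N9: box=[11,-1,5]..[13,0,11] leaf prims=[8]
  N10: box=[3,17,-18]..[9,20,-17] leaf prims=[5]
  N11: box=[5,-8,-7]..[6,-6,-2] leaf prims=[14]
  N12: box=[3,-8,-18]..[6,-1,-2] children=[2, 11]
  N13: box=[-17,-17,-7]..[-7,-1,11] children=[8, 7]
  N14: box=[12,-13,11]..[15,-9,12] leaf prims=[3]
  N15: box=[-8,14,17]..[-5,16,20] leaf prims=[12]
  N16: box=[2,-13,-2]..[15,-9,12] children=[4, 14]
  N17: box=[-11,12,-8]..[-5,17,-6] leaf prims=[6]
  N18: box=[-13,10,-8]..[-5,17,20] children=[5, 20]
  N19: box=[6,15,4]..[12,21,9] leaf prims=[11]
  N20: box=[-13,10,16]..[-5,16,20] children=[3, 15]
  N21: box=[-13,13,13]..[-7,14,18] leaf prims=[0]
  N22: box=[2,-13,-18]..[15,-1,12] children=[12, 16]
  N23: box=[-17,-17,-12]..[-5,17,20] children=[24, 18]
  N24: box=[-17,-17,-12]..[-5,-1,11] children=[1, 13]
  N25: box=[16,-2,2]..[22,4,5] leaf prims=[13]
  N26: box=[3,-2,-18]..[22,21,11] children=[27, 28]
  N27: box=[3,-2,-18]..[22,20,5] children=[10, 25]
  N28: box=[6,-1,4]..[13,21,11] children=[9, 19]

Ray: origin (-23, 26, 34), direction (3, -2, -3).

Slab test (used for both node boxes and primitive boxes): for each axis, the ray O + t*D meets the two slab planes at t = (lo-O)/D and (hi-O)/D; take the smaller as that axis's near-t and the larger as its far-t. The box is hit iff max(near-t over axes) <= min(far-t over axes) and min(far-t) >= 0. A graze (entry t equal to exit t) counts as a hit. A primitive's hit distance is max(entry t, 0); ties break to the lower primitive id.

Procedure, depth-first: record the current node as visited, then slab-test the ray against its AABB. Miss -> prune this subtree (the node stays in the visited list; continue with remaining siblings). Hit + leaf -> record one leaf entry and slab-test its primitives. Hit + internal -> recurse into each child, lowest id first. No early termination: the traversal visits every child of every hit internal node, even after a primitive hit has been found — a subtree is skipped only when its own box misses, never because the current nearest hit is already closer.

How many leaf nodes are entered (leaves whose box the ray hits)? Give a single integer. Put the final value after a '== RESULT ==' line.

Walk:
N0 x:[2,15] y:[5/2,43/2] z:[14/3,52/3] -> hit [14/3,15], descend [6, 23]
  N6 x:[25/3,15] y:[5/2,39/2] z:[22/3,52/3] -> hit [25/3,15], descend [22, 26]
    N22 x:[25/3,38/3] y:[27/2,39/2] z:[22/3,52/3] -> miss, prune
    N26 x:[26/3,15] y:[5/2,14] z:[23/3,52/3] -> hit [26/3,14], descend [27, 28]
      N27 x:[26/3,15] y:[3,14] z:[29/3,52/3] -> hit [29/3,14], descend [10, 25]
        N10 x:[26/3,32/3] y:[3,9/2] z:[17,52/3] -> miss, prune
        N25 x:[13,15] y:[11,14] z:[29/3,32/3] -> miss, prune
      N28 x:[29/3,12] y:[5/2,27/2] z:[23/3,10] -> hit [29/3,10], descend [9, 19]
        N9 x:[34/3,12] y:[13,27/2] z:[23/3,29/3] -> miss, prune
        N19 x:[29/3,35/3] y:[5/2,11/2] z:[25/3,10] -> miss, prune
  N23 x:[2,6] y:[9/2,43/2] z:[14/3,46/3] -> hit [14/3,6], descend [18, 24]
    N18 x:[10/3,6] y:[9/2,8] z:[14/3,14] -> hit [14/3,6], descend [5, 20]
      N5 x:[10/3,6] y:[9/2,7] z:[16/3,14] -> hit [16/3,6], descend [17, 21]
        N17 x:[4,6] y:[9/2,7] z:[40/3,14] -> miss, prune
        N21 x:[10/3,16/3] y:[6,13/2] z:[16/3,7] -> miss, prune
      N20 x:[10/3,6] y:[5,8] z:[14/3,6] -> hit [5,6], descend [3, 15]
        N3 x:[10/3,14/3] y:[7,8] z:[14/3,6] -> miss, prune
        N15 x:[5,6] y:[5,6] z:[14/3,17/3] -> hit [5,17/3] leaf, test {P12@t=5}
    N24 x:[2,6] y:[27/2,43/2] z:[23/3,46/3] -> miss, prune

Summary -> nodes [0, 6, 22, 26, 27, 10, 25, 28, 9, 19, 23, 18, 5, 17, 21, 20, 3, 15, 24]; box-tests=19; leaf-entries=1; first=P12

== RESULT ==
1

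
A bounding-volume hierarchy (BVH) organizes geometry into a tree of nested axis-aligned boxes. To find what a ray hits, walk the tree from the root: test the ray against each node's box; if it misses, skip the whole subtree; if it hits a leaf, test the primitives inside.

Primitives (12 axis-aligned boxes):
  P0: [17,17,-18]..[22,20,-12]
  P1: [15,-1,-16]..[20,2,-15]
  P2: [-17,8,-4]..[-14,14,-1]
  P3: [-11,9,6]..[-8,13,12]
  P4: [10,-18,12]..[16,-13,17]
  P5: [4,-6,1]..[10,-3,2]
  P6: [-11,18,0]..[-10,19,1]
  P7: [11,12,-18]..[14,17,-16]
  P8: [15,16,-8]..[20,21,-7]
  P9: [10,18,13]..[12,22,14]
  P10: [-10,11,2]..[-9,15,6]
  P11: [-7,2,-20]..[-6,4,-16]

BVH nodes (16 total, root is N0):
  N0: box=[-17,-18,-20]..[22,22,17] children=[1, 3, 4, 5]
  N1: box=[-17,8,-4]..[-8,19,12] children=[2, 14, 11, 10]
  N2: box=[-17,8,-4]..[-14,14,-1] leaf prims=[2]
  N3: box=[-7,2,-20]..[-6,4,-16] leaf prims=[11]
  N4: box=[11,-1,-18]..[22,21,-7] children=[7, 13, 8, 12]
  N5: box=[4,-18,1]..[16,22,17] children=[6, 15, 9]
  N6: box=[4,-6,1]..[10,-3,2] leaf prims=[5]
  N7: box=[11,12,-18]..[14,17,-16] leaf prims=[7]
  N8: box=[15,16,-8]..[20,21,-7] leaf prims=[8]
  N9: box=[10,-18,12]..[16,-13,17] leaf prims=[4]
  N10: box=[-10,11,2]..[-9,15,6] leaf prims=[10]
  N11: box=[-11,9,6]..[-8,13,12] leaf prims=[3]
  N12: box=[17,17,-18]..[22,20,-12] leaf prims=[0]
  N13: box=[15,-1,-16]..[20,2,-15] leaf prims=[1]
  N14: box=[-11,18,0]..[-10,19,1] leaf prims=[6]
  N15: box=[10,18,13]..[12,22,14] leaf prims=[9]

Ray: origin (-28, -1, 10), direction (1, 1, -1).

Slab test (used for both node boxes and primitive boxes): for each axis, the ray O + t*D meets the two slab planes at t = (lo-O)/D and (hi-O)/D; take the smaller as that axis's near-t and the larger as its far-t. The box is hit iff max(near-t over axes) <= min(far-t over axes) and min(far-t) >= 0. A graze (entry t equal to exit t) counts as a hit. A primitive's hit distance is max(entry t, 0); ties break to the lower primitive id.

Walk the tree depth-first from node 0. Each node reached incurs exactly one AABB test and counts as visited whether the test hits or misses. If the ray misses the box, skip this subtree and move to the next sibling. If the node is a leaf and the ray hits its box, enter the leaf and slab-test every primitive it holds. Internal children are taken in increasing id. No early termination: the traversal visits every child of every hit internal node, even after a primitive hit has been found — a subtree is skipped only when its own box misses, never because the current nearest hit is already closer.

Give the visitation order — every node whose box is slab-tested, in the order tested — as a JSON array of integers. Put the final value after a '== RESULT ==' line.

Traverse from the root:
N0 x:[11,50] y:[-17,23] z:[-7,30] -> hit [11,23], descend [1, 3, 4, 5]
  N1 x:[11,20] y:[9,20] z:[-2,14] -> hit [11,14], descend [2, 10, 11, 14]
    N2 x:[11,14] y:[9,15] z:[11,14] -> hit [11,14] leaf, test {P2@t=11}
    N10 x:[18,19] y:[12,16] z:[4,8] -> miss, prune
    N11 x:[17,20] y:[10,14] z:[-2,4] -> miss, prune
    N14 x:[17,18] y:[19,20] z:[9,10] -> miss, prune
  N3 x:[21,22] y:[3,5] z:[26,30] -> miss, prune
  N4 x:[39,50] y:[0,22] z:[17,28] -> miss, prune
  N5 x:[32,44] y:[-17,23] z:[-7,9] -> miss, prune

Visited [0, 1, 2, 10, 11, 14, 3, 4, 5]. Tests: 9 box, 1 leaf. Nearest: P2.

== RESULT ==
[0, 1, 2, 10, 11, 14, 3, 4, 5]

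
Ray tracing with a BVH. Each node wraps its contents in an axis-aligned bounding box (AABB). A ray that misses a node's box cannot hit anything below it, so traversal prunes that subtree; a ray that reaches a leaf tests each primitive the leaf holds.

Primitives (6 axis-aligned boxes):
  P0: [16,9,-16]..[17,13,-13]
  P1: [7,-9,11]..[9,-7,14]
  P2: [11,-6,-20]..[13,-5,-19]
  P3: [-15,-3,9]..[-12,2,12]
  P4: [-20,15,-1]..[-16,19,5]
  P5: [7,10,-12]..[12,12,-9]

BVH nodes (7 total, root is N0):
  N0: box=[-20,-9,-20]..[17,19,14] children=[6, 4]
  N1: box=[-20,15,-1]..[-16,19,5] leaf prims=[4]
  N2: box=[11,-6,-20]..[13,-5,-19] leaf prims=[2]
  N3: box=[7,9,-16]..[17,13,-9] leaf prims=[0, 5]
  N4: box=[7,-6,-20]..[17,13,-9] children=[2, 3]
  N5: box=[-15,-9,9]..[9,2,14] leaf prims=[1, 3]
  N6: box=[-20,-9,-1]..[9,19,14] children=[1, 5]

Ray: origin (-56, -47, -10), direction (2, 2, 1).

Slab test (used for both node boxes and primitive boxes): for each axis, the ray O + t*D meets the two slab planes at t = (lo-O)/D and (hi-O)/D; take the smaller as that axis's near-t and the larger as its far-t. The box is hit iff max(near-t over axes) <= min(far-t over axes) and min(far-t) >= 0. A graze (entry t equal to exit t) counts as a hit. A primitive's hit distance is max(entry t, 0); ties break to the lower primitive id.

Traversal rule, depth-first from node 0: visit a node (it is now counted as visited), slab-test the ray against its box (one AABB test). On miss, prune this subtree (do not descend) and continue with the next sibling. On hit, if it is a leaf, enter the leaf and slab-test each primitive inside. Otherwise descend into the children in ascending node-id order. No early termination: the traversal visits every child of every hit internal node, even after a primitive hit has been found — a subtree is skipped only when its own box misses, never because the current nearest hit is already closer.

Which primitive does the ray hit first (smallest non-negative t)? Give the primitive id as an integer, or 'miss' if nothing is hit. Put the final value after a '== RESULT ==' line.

Walk:
N0 x:[18,73/2] y:[19,33] z:[-10,24] -> hit [19,24], descend [4, 6]
  N4 x:[63/2,73/2] y:[41/2,30] z:[-10,1] -> miss, prune
  N6 x:[18,65/2] y:[19,33] z:[9,24] -> hit [19,24], descend [1, 5]
    N1 x:[18,20] y:[31,33] z:[9,15] -> miss, prune
    N5 x:[41/2,65/2] y:[19,49/2] z:[19,24] -> hit [41/2,24] leaf, test {P1(miss), P3@t=22}

Visited [0, 4, 6, 1, 5]. Tests: 5 box, 1 leaf. Nearest: P3.

== RESULT ==
3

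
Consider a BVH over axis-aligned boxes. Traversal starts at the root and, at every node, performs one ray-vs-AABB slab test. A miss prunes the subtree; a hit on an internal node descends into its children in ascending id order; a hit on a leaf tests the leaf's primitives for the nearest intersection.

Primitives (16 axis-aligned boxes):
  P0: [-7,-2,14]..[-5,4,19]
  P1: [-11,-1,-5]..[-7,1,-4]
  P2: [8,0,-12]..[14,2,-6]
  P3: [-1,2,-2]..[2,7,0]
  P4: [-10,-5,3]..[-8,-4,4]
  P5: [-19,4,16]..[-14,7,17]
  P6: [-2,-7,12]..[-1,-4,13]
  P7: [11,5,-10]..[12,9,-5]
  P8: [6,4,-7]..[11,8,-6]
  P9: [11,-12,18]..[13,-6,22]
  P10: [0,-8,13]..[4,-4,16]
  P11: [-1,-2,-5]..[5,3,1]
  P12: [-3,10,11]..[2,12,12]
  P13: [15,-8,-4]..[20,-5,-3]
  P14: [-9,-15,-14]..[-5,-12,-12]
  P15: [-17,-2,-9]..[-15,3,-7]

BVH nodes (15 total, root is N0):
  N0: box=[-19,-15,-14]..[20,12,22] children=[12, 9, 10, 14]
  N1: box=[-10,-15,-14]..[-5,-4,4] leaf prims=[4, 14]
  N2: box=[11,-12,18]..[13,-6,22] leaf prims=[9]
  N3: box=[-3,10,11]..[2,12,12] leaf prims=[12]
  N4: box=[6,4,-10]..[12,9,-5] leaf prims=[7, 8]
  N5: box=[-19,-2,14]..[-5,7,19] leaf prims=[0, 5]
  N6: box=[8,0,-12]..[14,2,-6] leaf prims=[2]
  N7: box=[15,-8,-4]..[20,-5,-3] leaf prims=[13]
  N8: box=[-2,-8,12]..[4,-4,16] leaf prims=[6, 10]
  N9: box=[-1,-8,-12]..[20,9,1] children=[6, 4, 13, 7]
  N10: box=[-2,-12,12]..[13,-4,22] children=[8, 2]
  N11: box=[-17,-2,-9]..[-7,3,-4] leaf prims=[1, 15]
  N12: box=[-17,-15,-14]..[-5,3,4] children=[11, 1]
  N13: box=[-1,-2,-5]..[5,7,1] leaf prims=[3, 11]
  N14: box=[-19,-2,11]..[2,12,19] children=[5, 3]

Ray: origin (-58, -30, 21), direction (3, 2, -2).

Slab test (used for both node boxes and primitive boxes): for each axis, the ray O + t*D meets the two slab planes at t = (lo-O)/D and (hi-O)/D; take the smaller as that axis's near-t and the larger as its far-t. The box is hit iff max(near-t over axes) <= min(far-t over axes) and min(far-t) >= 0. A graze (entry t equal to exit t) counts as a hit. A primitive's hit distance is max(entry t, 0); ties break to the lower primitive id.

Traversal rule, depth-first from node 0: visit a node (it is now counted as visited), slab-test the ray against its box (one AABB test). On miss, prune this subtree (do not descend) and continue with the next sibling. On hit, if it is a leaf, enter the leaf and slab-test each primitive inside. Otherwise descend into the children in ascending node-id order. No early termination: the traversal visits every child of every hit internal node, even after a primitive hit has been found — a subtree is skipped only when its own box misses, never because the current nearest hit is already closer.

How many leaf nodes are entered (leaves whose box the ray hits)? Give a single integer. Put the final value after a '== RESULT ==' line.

Trace the traversal:
N0 x:[13,26] y:[15/2,21] z:[-1/2,35/2] -> hit [13,35/2], descend [9, 10, 12, 14]
  N9 x:[19,26] y:[11,39/2] z:[10,33/2] -> miss, prune
  N10 x:[56/3,71/3] y:[9,13] z:[-1/2,9/2] -> miss, prune
  N12 x:[41/3,53/3] y:[15/2,33/2] z:[17/2,35/2] -> hit [41/3,33/2], descend [1, 11]
    N1 x:[16,53/3] y:[15/2,13] z:[17/2,35/2] -> miss, prune
    N11 x:[41/3,17] y:[14,33/2] z:[25/2,15] -> hit [14,15] leaf, test {P1(miss), P15@t=14}
  N14 x:[13,20] y:[14,21] z:[1,5] -> miss, prune

Summary -> nodes [0, 9, 10, 12, 1, 11, 14]; box-tests=7; leaf-entries=1; first=P15

== RESULT ==
1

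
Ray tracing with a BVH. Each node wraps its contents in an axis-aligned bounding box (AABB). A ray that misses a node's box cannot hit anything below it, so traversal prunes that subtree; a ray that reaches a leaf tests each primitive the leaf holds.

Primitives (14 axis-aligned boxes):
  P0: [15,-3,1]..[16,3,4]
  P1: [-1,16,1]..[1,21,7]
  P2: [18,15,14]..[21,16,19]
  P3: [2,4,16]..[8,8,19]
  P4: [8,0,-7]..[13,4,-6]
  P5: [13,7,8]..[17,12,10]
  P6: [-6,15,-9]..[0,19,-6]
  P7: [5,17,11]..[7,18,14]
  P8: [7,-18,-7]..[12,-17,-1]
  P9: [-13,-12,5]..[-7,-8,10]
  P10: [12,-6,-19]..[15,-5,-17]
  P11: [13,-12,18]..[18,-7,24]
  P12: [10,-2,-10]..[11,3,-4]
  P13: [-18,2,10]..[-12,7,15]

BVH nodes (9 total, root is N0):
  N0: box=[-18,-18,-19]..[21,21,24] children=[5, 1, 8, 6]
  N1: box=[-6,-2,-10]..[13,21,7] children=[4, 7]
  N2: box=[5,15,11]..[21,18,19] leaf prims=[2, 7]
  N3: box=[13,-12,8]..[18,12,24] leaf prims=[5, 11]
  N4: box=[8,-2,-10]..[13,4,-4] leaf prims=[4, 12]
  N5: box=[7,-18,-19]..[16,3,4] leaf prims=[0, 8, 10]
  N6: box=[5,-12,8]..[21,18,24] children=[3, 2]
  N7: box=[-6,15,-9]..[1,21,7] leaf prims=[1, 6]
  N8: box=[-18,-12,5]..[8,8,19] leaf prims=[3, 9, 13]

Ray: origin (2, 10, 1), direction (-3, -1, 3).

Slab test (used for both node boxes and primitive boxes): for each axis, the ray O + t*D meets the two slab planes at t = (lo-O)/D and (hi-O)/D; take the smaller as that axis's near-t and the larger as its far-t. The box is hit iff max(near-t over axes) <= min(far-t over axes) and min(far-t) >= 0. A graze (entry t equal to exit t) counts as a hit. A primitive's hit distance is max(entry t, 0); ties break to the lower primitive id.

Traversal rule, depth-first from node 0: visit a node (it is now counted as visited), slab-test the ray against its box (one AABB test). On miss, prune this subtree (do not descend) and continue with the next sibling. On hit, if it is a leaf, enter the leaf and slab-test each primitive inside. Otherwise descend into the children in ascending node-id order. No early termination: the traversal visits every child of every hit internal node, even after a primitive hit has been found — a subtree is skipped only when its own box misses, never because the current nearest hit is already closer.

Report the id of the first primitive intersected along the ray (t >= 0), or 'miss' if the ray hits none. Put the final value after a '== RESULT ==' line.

Traverse from the root:
N0 x:[-19/3,20/3] y:[-11,28] z:[-20/3,23/3] -> hit [-19/3,20/3], descend [1, 5, 6, 8]
  N1 x:[-11/3,8/3] y:[-11,12] z:[-11/3,2] -> hit [-11/3,2], descend [4, 7]
    N4 x:[-11/3,-2] y:[6,12] z:[-11/3,-5/3] -> miss, prune
    N7 x:[1/3,8/3] y:[-11,-5] z:[-10/3,2] -> miss, prune
  N5 x:[-14/3,-5/3] y:[7,28] z:[-20/3,1] -> miss, prune
  N6 x:[-19/3,-1] y:[-8,22] z:[7/3,23/3] -> miss, prune
  N8 x:[-2,20/3] y:[2,22] z:[4/3,6] -> hit [2,6] leaf, test {P3(miss), P9(miss), P13@t=14/3}

7 AABB tests over nodes [0, 1, 4, 7, 5, 6, 8]; 1 leaf entered; closest P13.

== RESULT ==
13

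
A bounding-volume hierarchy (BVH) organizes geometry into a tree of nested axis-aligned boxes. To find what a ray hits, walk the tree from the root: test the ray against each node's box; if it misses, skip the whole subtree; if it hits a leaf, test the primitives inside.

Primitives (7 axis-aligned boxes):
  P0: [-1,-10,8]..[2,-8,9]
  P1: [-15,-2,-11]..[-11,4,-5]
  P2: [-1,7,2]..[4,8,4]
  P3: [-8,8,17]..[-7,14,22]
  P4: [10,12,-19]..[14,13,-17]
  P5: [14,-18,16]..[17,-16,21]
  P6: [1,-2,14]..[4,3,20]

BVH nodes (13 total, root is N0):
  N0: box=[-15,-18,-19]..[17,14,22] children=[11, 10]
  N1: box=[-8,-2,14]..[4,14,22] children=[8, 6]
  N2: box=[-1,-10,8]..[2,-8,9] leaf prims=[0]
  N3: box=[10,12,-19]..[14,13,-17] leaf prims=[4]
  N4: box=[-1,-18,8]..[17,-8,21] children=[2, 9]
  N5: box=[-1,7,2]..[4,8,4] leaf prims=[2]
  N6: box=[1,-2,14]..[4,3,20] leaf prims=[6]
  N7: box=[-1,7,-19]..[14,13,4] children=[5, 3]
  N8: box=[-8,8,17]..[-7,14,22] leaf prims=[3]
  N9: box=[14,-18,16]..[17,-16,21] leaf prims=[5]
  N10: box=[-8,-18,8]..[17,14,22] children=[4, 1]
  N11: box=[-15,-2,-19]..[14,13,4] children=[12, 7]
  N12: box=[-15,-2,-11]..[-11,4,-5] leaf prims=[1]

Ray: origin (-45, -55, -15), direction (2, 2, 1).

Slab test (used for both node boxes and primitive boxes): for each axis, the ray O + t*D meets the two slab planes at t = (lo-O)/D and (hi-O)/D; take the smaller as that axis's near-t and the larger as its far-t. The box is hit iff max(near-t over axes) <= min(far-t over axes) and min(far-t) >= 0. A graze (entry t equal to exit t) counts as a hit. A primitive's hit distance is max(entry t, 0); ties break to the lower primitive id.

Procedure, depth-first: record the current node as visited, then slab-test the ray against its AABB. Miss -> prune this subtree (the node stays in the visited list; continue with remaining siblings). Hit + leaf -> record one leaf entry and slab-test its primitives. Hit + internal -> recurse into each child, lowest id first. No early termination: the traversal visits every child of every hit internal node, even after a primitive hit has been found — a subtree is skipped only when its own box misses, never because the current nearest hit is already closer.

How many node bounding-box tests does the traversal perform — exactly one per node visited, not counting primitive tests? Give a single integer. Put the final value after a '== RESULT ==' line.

Trace the traversal:
N0 x:[15,31] y:[37/2,69/2] z:[-4,37] -> hit [37/2,31], descend [10, 11]
  N10 x:[37/2,31] y:[37/2,69/2] z:[23,37] -> hit [23,31], descend [1, 4]
    N1 x:[37/2,49/2] y:[53/2,69/2] z:[29,37] -> miss, prune
    N4 x:[22,31] y:[37/2,47/2] z:[23,36] -> hit [23,47/2], descend [2, 9]
      N2 x:[22,47/2] y:[45/2,47/2] z:[23,24] -> hit [23,47/2] leaf, test {P0@t=23}
      N9 x:[59/2,31] y:[37/2,39/2] z:[31,36] -> miss, prune
  N11 x:[15,59/2] y:[53/2,34] z:[-4,19] -> miss, prune

Visited [0, 10, 1, 4, 2, 9, 11]. Tests: 7 box, 1 leaf. Nearest: P0.

== RESULT ==
7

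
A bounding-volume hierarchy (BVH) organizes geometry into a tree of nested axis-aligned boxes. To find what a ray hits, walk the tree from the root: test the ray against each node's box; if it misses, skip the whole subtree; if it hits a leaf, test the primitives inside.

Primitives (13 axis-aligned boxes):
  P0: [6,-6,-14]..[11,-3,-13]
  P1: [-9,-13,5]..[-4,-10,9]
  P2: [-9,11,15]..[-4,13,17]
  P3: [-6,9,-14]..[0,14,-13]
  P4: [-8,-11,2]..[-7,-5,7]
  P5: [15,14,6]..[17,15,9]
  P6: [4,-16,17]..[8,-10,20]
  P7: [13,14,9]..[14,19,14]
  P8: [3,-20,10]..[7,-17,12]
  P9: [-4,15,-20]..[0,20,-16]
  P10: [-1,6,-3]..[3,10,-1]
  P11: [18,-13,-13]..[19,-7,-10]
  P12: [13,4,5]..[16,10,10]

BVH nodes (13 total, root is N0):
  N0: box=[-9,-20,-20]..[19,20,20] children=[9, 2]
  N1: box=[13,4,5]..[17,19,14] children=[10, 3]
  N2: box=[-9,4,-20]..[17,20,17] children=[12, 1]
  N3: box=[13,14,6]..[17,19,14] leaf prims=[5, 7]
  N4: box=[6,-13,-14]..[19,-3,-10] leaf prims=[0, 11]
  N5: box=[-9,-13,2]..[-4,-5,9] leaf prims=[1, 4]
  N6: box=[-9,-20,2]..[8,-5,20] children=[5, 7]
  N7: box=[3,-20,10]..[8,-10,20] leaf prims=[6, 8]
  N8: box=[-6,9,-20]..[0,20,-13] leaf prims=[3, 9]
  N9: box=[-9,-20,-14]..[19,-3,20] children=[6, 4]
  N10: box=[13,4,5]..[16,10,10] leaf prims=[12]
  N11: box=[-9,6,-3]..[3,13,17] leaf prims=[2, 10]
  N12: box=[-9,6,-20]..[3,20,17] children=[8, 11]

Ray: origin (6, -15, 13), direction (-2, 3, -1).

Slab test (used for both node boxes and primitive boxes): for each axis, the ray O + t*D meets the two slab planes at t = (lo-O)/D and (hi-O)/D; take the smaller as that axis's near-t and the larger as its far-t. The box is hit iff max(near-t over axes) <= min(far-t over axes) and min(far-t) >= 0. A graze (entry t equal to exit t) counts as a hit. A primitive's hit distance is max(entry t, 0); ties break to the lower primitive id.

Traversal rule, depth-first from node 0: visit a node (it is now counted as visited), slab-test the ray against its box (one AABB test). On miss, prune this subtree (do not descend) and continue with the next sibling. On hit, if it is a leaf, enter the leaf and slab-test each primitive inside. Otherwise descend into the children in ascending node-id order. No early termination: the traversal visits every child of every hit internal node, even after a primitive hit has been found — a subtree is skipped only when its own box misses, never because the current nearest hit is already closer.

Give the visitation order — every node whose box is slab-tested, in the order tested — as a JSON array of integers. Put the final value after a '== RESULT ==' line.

Traverse from the root:
N0 x:[-13/2,15/2] y:[-5/3,35/3] z:[-7,33] -> hit [-5/3,15/2], descend [2, 9]
  N2 x:[-11/2,15/2] y:[19/3,35/3] z:[-4,33] -> hit [19/3,15/2], descend [1, 12]
    N1 x:[-11/2,-7/2] y:[19/3,34/3] z:[-1,8] -> miss, prune
    N12 x:[3/2,15/2] y:[7,35/3] z:[-4,33] -> hit [7,15/2], descend [8, 11]
      N8 x:[3,6] y:[8,35/3] z:[26,33] -> miss, prune
      N11 x:[3/2,15/2] y:[7,28/3] z:[-4,16] -> hit [7,15/2] leaf, test {P2(miss), P10(miss)}
  N9 x:[-13/2,15/2] y:[-5/3,4] z:[-7,27] -> hit [-5/3,4], descend [4, 6]
    N4 x:[-13/2,0] y:[2/3,4] z:[23,27] -> miss, prune
    N6 x:[-1,15/2] y:[-5/3,10/3] z:[-7,11] -> hit [-1,10/3], descend [5, 7]
      N5 x:[5,15/2] y:[2/3,10/3] z:[4,11] -> miss, prune
      N7 x:[-1,3/2] y:[-5/3,5/3] z:[-7,3] -> hit [-1,3/2] leaf, test {P6(miss), P8(miss)}

Visited [0, 2, 1, 12, 8, 11, 9, 4, 6, 5, 7]. Tests: 11 box, 2 leaf. Nearest: miss.

== RESULT ==
[0, 2, 1, 12, 8, 11, 9, 4, 6, 5, 7]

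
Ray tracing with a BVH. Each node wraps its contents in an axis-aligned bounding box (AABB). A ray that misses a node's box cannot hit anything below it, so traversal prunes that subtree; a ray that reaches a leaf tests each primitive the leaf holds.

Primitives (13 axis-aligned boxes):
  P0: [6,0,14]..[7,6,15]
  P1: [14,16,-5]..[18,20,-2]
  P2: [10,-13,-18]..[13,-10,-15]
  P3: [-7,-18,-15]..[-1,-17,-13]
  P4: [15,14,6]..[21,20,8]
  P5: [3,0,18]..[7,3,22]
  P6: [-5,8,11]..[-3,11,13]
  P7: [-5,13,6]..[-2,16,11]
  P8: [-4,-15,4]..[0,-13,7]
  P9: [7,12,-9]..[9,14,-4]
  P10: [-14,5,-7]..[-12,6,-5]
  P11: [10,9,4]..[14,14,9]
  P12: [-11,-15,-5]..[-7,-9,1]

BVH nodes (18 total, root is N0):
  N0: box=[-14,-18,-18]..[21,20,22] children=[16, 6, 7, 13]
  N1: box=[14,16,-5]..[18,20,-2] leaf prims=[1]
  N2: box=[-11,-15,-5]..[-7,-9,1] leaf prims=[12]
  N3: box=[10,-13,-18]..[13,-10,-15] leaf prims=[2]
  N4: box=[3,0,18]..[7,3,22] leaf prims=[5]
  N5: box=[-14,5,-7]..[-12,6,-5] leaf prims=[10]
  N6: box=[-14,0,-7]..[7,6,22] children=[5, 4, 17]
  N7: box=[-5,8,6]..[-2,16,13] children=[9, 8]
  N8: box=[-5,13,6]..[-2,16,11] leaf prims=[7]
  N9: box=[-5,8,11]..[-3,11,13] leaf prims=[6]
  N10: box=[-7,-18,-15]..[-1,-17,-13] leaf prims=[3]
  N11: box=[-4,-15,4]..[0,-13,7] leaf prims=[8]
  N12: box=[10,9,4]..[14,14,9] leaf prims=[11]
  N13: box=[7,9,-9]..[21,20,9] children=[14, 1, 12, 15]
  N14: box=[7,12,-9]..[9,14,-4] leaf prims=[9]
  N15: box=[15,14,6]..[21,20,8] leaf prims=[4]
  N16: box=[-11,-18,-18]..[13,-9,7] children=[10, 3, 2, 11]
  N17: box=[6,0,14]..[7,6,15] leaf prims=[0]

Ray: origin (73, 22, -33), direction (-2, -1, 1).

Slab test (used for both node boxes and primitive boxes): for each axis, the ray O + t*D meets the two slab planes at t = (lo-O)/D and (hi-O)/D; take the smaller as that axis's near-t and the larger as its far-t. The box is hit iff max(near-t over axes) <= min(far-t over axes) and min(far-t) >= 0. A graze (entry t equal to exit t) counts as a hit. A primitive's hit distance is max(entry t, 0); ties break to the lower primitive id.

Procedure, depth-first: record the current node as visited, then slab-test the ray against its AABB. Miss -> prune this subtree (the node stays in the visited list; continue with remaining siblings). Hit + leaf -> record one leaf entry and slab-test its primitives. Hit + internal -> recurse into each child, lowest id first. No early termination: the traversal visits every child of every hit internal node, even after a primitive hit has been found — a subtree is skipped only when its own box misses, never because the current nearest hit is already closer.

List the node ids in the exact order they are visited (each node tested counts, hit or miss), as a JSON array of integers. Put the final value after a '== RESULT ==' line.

Walk:
N0 x:[26,87/2] y:[2,40] z:[15,55] -> hit [26,40], descend [6, 7, 13, 16]
  N6 x:[33,87/2] y:[16,22] z:[26,55] -> miss, prune
  N7 x:[75/2,39] y:[6,14] z:[39,46] -> miss, prune
  N13 x:[26,33] y:[2,13] z:[24,42] -> miss, prune
  N16 x:[30,42] y:[31,40] z:[15,40] -> hit [31,40], descend [2, 3, 10, 11]
    N2 x:[40,42] y:[31,37] z:[28,34] -> miss, prune
    N3 x:[30,63/2] y:[32,35] z:[15,18] -> miss, prune
    N10 x:[37,40] y:[39,40] z:[18,20] -> miss, prune
    N11 x:[73/2,77/2] y:[35,37] z:[37,40] -> hit [37,37] leaf, test {P8@t=37}

Visited [0, 6, 7, 13, 16, 2, 3, 10, 11]. Tests: 9 box, 1 leaf. Nearest: P8.

== RESULT ==
[0, 6, 7, 13, 16, 2, 3, 10, 11]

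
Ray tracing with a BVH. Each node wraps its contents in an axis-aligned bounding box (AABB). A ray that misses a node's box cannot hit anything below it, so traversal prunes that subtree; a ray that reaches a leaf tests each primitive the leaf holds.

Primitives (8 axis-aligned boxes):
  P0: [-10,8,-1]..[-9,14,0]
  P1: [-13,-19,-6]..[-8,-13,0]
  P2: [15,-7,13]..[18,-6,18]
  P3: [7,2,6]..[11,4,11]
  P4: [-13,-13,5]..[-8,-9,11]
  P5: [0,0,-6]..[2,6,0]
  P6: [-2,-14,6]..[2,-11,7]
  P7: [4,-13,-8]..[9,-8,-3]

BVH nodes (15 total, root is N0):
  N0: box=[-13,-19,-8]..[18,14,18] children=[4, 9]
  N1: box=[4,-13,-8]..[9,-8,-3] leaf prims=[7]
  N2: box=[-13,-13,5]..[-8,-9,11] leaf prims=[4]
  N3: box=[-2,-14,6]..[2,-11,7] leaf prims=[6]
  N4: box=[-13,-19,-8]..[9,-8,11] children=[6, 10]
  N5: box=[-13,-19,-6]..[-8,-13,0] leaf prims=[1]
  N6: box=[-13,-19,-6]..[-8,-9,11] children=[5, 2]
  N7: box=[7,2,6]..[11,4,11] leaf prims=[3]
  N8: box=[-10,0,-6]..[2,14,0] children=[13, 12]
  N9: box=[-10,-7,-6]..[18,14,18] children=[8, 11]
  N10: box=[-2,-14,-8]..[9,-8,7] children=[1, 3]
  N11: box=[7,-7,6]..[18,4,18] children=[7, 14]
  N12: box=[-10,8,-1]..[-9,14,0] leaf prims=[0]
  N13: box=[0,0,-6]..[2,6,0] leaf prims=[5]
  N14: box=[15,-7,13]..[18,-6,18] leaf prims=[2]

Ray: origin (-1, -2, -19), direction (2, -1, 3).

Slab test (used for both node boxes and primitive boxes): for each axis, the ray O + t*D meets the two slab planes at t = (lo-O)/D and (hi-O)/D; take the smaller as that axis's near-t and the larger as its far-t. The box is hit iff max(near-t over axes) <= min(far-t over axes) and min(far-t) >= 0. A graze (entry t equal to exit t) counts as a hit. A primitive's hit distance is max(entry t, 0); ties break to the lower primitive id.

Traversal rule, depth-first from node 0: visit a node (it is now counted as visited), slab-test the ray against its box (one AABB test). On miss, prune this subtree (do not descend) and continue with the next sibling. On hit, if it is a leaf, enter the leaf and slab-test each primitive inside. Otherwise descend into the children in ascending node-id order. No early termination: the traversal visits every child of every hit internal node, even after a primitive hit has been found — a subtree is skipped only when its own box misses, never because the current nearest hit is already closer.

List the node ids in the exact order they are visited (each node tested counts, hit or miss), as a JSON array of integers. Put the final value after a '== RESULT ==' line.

Trace the traversal:
N0 x:[-6,19/2] y:[-16,17] z:[11/3,37/3] -> hit [11/3,19/2], descend [4, 9]
  N4 x:[-6,5] y:[6,17] z:[11/3,10] -> miss, prune
  N9 x:[-9/2,19/2] y:[-16,5] z:[13/3,37/3] -> hit [13/3,5], descend [8, 11]
    N8 x:[-9/2,3/2] y:[-16,-2] z:[13/3,19/3] -> miss, prune
    N11 x:[4,19/2] y:[-6,5] z:[25/3,37/3] -> miss, prune

Visited [0, 4, 9, 8, 11]. Tests: 5 box, 0 leaf. Nearest: miss.

== RESULT ==
[0, 4, 9, 8, 11]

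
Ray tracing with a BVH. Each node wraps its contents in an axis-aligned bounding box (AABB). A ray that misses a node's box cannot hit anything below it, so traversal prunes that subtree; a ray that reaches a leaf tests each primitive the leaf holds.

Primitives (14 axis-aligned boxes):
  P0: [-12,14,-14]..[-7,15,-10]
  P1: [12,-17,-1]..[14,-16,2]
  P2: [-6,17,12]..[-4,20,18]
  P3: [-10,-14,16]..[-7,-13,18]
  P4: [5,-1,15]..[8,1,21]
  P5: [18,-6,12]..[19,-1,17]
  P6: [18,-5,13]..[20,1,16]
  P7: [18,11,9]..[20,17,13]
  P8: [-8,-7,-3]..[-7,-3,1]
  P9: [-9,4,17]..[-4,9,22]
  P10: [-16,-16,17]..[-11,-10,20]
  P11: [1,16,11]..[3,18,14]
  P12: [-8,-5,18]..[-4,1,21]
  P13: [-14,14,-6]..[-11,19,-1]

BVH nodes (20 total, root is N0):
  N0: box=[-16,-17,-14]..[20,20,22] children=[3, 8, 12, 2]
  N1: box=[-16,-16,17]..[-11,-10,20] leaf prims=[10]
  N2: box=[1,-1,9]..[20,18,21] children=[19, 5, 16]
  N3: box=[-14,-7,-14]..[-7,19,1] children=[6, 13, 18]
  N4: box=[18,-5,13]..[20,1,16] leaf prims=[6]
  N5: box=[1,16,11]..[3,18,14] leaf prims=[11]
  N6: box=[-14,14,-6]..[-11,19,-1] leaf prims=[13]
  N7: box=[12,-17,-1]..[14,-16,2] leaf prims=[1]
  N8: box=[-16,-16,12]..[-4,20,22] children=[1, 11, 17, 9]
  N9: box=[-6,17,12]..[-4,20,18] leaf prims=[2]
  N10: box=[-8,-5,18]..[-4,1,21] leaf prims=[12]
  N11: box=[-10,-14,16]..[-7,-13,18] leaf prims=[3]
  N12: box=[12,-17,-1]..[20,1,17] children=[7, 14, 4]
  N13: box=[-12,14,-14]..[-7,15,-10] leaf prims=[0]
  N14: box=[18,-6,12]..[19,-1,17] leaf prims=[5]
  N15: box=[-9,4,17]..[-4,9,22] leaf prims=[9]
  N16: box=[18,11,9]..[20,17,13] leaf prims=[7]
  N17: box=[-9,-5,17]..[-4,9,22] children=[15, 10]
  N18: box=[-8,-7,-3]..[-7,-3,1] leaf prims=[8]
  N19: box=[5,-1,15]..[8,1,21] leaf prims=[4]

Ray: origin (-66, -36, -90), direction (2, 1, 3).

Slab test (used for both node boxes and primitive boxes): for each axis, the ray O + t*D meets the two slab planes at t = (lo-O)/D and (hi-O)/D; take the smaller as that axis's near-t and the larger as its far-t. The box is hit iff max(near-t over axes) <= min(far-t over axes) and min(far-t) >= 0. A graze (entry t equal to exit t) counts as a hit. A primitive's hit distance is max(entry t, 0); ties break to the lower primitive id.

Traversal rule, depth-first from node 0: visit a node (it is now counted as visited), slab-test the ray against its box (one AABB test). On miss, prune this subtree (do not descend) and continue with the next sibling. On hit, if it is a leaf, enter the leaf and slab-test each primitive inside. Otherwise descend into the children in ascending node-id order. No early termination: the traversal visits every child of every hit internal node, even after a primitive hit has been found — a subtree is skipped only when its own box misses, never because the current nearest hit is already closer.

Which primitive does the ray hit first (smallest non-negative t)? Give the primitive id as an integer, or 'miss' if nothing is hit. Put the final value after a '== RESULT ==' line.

Traverse from the root:
N0 x:[25,43] y:[19,56] z:[76/3,112/3] -> hit [76/3,112/3], descend [2, 3, 8, 12]
  N2 x:[67/2,43] y:[35,54] z:[33,37] -> hit [35,37], descend [5, 16, 19]
    N5 x:[67/2,69/2] y:[52,54] z:[101/3,104/3] -> miss, prune
    N16 x:[42,43] y:[47,53] z:[33,103/3] -> miss, prune
    N19 x:[71/2,37] y:[35,37] z:[35,37] -> hit [71/2,37] leaf, test {P4@t=71/2}
  N3 x:[26,59/2] y:[29,55] z:[76/3,91/3] -> hit [29,59/2], descend [6, 13, 18]
    N6 x:[26,55/2] y:[50,55] z:[28,89/3] -> miss, prune
    N13 x:[27,59/2] y:[50,51] z:[76/3,80/3] -> miss, prune
    N18 x:[29,59/2] y:[29,33] z:[29,91/3] -> hit [29,59/2] leaf, test {P8@t=29}
  N8 x:[25,31] y:[20,56] z:[34,112/3] -> miss, prune
  N12 x:[39,43] y:[19,37] z:[89/3,107/3] -> miss, prune

order=[0, 2, 5, 16, 19, 3, 6, 13, 18, 8, 12]  |boxes|=11  |leaves|=2  hit=P8

== RESULT ==
8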